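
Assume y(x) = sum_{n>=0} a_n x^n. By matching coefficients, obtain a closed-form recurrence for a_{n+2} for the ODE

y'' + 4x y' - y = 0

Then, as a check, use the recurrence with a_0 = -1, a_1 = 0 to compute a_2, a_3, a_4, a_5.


Substitute y = sum_n a_n x^n.
y''(x) has coefficient (n+2)(n+1) a_{n+2} at x^n;
4 x y'(x) has coefficient 4 n a_n at x^n (shift);
-y(x) has coefficient -1 a_n at x^n.
Matching x^n: (n+2)(n+1) a_{n+2} + (4n - 1) a_n = 0.
Thus a_{n+2} = (-4n + 1) / ((n+1)(n+2)) * a_n.

Check with a_0 = -1, a_1 = 0 (apply the recurrence for n = 0, 1, 2, 3): a_0 = -1, a_1 = 0, a_2 = -1/2, a_3 = 0, a_4 = 7/24, a_5 = 0.

a_(n+2) = (-4n + 1) / ((n+1)(n+2)) * a_n; check: a_0 = -1, a_1 = 0, a_2 = -1/2, a_3 = 0, a_4 = 7/24, a_5 = 0


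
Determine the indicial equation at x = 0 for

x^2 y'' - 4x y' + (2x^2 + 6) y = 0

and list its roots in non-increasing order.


Divide by x^2 to reach normal form y'' + P_1(x) y' + P_2(x) y = 0 with P_1(x) = -4/x and P_2(x) = 2 + 6/x^2.
x = 0 is a singular point because the y'-coefficient -4/x has a pole at x = 0 and the y-coefficient 2 + 6/x^2 has a pole at x = 0.
It is a regular singular point because x P_1(x) = p(x) = -4 and x^2 P_2(x) = q(x) = 2x^2 + 6 are polynomials, hence analytic at x = 0.
p(0) = -4,  q(0) = 6.
Indicial equation: r(r-1) + p(0) r + q(0) = 0, i.e. r^2 + (p(0) - 1) r + q(0) = 0, i.e. r^2 - 5 r + 6 = 0.
Discriminant: (-5)^2 - 4(6) = 1, so r = (5 ± 1)/2.
Solving: r_1 = 3, r_2 = 2.

indicial: r^2 - 5 r + 6 = 0; roots r_1 = 3, r_2 = 2


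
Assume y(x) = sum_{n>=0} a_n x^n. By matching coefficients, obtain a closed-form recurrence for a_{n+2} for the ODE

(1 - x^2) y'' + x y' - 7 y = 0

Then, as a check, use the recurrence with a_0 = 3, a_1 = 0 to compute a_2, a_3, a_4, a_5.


Substitute y = sum_n a_n x^n.
(1 - 1 x^2) y'' contributes (n+2)(n+1) a_{n+2} - n(n-1) a_n at x^n.
x y'(x) contributes n a_n at x^n.
-7 y(x) contributes -7 a_n at x^n.
Matching x^n: (n+2)(n+1) a_{n+2} + (-n(n-1) + n - 7) a_n = 0.
Thus a_{n+2} = (n(n-1) - n + 7) / ((n+1)(n+2)) * a_n.

Check with a_0 = 3, a_1 = 0 (apply the recurrence for n = 0, 1, 2, 3): a_0 = 3, a_1 = 0, a_2 = 21/2, a_3 = 0, a_4 = 49/8, a_5 = 0.

a_(n+2) = (n(n-1) - n + 7) / ((n+1)(n+2)) * a_n; check: a_0 = 3, a_1 = 0, a_2 = 21/2, a_3 = 0, a_4 = 49/8, a_5 = 0


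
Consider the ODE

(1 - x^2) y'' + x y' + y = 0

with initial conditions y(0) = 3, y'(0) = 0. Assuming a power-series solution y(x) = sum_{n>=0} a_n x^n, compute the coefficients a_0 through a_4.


Ansatz: y(x) = sum_{n>=0} a_n x^n, so y'(x) = sum_{n>=1} n a_n x^(n-1) and y''(x) = sum_{n>=2} n(n-1) a_n x^(n-2).
Substitute into P(x) y'' + Q(x) y' + R(x) y = 0 with P(x) = 1 - x^2, Q(x) = x, R(x) = 1, and match powers of x.
Initial conditions: a_0 = 3, a_1 = 0.
Setting the coefficient of each power of x to zero and solving order by order (substituting the coefficients already found):
  x^0: 2 a_2 + a_0 = 0  ->  2 a_2 = -a_0 = -3  ->  a_2 = -3/2
  x^1: 6 a_3 + 2 a_1 = 0  ->  6 a_3 = -2 a_1 = 0  ->  a_3 = 0
  x^2: 12 a_4 + a_2 = 0  ->  12 a_4 = -a_2 = 3/2  ->  a_4 = 1/8
Truncated series: y(x) = 3 - (3/2) x^2 + (1/8) x^4 + O(x^5).

a_0 = 3; a_1 = 0; a_2 = -3/2; a_3 = 0; a_4 = 1/8


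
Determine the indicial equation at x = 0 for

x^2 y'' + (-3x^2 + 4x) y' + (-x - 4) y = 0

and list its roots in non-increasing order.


Divide by x^2 to reach normal form y'' + P_1(x) y' + P_2(x) y = 0 with P_1(x) = -3 + 4/x and P_2(x) = -1/x - 4/x^2.
x = 0 is a singular point because the y'-coefficient -3 + 4/x has a pole at x = 0 and the y-coefficient -1/x - 4/x^2 has a pole at x = 0.
It is a regular singular point because x P_1(x) = p(x) = 4 - 3x and x^2 P_2(x) = q(x) = -x - 4 are polynomials, hence analytic at x = 0.
p(0) = 4,  q(0) = -4.
Indicial equation: r(r-1) + p(0) r + q(0) = 0, i.e. r^2 + (p(0) - 1) r + q(0) = 0, i.e. r^2 + 3 r - 4 = 0.
Discriminant: (3)^2 - 4(-4) = 25, so r = (-3 ± 5)/2.
Solving: r_1 = 1, r_2 = -4.

indicial: r^2 + 3 r - 4 = 0; roots r_1 = 1, r_2 = -4


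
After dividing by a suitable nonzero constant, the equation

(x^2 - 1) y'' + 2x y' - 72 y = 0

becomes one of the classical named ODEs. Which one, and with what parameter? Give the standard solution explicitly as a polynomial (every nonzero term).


All three coefficients share the factor -1; dividing through by -1 gives  (1 - x^2) y'' - 2x y' + 72 y = 0.
This matches the Legendre equation (1 - x^2) y'' - 2x y' + n(n+1) y = 0 (note the -2x y' term) with n(n+1) = 72, so n = 8; the polynomial solution is P_8(x).
With y = sum_k a_k x^k, matching x^k gives (k+2)(k+1) a_{k+2} = [k(k+1) - n(n+1)] a_k = (k - 8)(k + 9) a_k. The right side vanishes at k = 8, so the series with the parity of 8 terminates at degree 8.
Standard normalization (P_n(1) = 1): leading coefficient (2n)!/(2^n (n!)^2) = 20922789888000/(256*1625702400) = 6435/128, so a_8 = 6435/128. Work downward with a_k = (k+1)(k+2) a_{k+2} / ((k - 8)(k + 9)):
  a_6 = (7)(8)(6435/128) / ((6 - 8)(6 + 9)) = (45045/16)/(-30) = -3003/32
  a_4 = (5)(6)(-3003/32) / ((4 - 8)(4 + 9)) = (-45045/16)/(-52) = 3465/64
  a_2 = (3)(4)(3465/64) / ((2 - 8)(2 + 9)) = (10395/16)/(-66) = -315/32
  a_0 = (1)(2)(-315/32) / ((0 - 8)(0 + 9)) = (-315/16)/(-72) = 35/128
Hence P_8(x) = 6435 x^8/128 - 3003 x^6/32 + 3465 x^4/64 - 315 x^2/32 + 35/128.

P_8(x); series = 6435 x^8/128 - 3003 x^6/32 + 3465 x^4/64 - 315 x^2/32 + 35/128


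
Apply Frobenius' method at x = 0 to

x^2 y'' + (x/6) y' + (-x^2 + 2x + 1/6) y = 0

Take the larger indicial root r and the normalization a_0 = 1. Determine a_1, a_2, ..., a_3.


Write in Frobenius form y'' + (p(x)/x) y' + (q(x)/x^2) y = 0:
  p(x) = 1/6,  q(x) = -x^2 + 2x + 1/6.
Indicial equation: r(r-1) + (1/6) r + (1/6) = 0 -> roots r_1 = 1/2, r_2 = 1/3.
Take r = r_1 = 1/2. Let y(x) = x^r sum_{n>=0} a_n x^n with a_0 = 1.
Substitute y = x^r sum a_n x^n and match x^{r+n}. The recurrence is
  D(n) a_n + 2 a_{n-1} - 1 a_{n-2} = 0,  where D(n) = (r+n)(r+n-1) + (1/6)(r+n) + (1/6).
  a_n = [-2 a_{n-1} + 1 a_{n-2}] / D(n).
Since the indicial polynomial factors as (r - r_1)(r - r_2), D(n) = (r_1 + n - r_1)(r_1 + n - r_2) = n(n + 1/6).
Evaluating step by step (a_0 = 1):
  n = 1: D(1) = 1(1 + 1/6) = 7/6; numerator = -2(1) = -2; a_1 = (-2)/(7/6) = -12/7
  n = 2: D(2) = 2(2 + 1/6) = 13/3; numerator = -2(-12/7) + 1(1) = 31/7; a_2 = (31/7)/(13/3) = 93/91
  n = 3: D(3) = 3(3 + 1/6) = 19/2; numerator = -2(93/91) + 1(-12/7) = -342/91; a_3 = (-342/91)/(19/2) = -36/91

r = 1/2; a_0 = 1; a_1 = -12/7; a_2 = 93/91; a_3 = -36/91


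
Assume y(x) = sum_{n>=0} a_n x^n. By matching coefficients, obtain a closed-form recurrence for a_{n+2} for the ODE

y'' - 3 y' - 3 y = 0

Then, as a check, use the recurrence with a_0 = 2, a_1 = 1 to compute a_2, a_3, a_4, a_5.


Substitute y = sum_n a_n x^n.
y''(x) has coefficient (n+2)(n+1) a_{n+2} at x^n;
-3 y'(x) has coefficient -3 (n+1) a_{n+1} at x^n;
-3 y(x) has coefficient -3 a_n at x^n.
Matching x^n: (n+2)(n+1) a_{n+2} - 3 (n+1) a_{n+1} - 3 a_n = 0.
Thus a_{n+2} = [3 (n+1) a_{n+1} + 3 a_n] / ((n+1)(n+2)).

Check with a_0 = 2, a_1 = 1 (apply the recurrence for n = 0, 1, 2, 3): a_0 = 2, a_1 = 1, a_2 = 9/2, a_3 = 5, a_4 = 39/8, a_5 = 147/40.

a_(n+2) = [3 (n+1) a_(n+1) + 3 a_n] / ((n+1)(n+2)); check: a_0 = 2, a_1 = 1, a_2 = 9/2, a_3 = 5, a_4 = 39/8, a_5 = 147/40


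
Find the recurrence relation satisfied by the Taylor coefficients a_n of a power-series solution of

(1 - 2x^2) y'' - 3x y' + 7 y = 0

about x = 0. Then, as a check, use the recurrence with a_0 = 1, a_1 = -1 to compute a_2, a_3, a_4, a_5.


Substitute y = sum_n a_n x^n.
(1 - 2 x^2) y'' contributes (n+2)(n+1) a_{n+2} - 2 n(n-1) a_n at x^n.
-3 x y'(x) contributes -3 n a_n at x^n.
7 y(x) contributes 7 a_n at x^n.
Matching x^n: (n+2)(n+1) a_{n+2} + (-2 n(n-1) - 3 n + 7) a_n = 0.
Thus a_{n+2} = (2 n(n-1) + 3 n - 7) / ((n+1)(n+2)) * a_n.

Check with a_0 = 1, a_1 = -1 (apply the recurrence for n = 0, 1, 2, 3): a_0 = 1, a_1 = -1, a_2 = -7/2, a_3 = 2/3, a_4 = -7/8, a_5 = 7/15.

a_(n+2) = (2 n(n-1) + 3 n - 7) / ((n+1)(n+2)) * a_n; check: a_0 = 1, a_1 = -1, a_2 = -7/2, a_3 = 2/3, a_4 = -7/8, a_5 = 7/15


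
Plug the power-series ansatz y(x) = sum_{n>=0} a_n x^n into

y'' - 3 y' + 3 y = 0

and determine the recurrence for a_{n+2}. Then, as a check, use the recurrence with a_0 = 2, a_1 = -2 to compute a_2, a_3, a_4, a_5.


Substitute y = sum_n a_n x^n.
y''(x) has coefficient (n+2)(n+1) a_{n+2} at x^n;
-3 y'(x) has coefficient -3 (n+1) a_{n+1} at x^n;
3 y(x) has coefficient 3 a_n at x^n.
Matching x^n: (n+2)(n+1) a_{n+2} - 3 (n+1) a_{n+1} + 3 a_n = 0.
Thus a_{n+2} = [3 (n+1) a_{n+1} - 3 a_n] / ((n+1)(n+2)).

Check with a_0 = 2, a_1 = -2 (apply the recurrence for n = 0, 1, 2, 3): a_0 = 2, a_1 = -2, a_2 = -6, a_3 = -5, a_4 = -9/4, a_5 = -3/5.

a_(n+2) = [3 (n+1) a_(n+1) - 3 a_n] / ((n+1)(n+2)); check: a_0 = 2, a_1 = -2, a_2 = -6, a_3 = -5, a_4 = -9/4, a_5 = -3/5


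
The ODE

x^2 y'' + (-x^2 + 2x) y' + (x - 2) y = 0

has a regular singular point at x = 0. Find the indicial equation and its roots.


Divide by x^2 to reach normal form y'' + P_1(x) y' + P_2(x) y = 0 with P_1(x) = -1 + 2/x and P_2(x) = 1/x - 2/x^2.
x = 0 is a singular point because the y'-coefficient -1 + 2/x has a pole at x = 0 and the y-coefficient 1/x - 2/x^2 has a pole at x = 0.
It is a regular singular point because x P_1(x) = p(x) = 2 - x and x^2 P_2(x) = q(x) = x - 2 are polynomials, hence analytic at x = 0.
p(0) = 2,  q(0) = -2.
Indicial equation: r(r-1) + p(0) r + q(0) = 0, i.e. r^2 + (p(0) - 1) r + q(0) = 0, i.e. r^2 + 1 r - 2 = 0.
Discriminant: (1)^2 - 4(-2) = 9, so r = (-1 ± 3)/2.
Solving: r_1 = 1, r_2 = -2.

indicial: r^2 + 1 r - 2 = 0; roots r_1 = 1, r_2 = -2


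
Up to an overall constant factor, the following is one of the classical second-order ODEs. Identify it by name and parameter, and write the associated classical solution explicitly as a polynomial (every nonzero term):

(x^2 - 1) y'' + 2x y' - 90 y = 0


All three coefficients share the factor -1; dividing through by -1 gives  (1 - x^2) y'' - 2x y' + 90 y = 0.
This matches the Legendre equation (1 - x^2) y'' - 2x y' + n(n+1) y = 0 (note the -2x y' term) with n(n+1) = 90, so n = 9; the polynomial solution is P_9(x).
With y = sum_k a_k x^k, matching x^k gives (k+2)(k+1) a_{k+2} = [k(k+1) - n(n+1)] a_k = (k - 9)(k + 10) a_k. The right side vanishes at k = 9, so the series with the parity of 9 terminates at degree 9.
Standard normalization (P_n(1) = 1): leading coefficient (2n)!/(2^n (n!)^2) = 6402373705728000/(512*131681894400) = 12155/128, so a_9 = 12155/128. Work downward with a_k = (k+1)(k+2) a_{k+2} / ((k - 9)(k + 10)):
  a_7 = (8)(9)(12155/128) / ((7 - 9)(7 + 10)) = (109395/16)/(-34) = -6435/32
  a_5 = (6)(7)(-6435/32) / ((5 - 9)(5 + 10)) = (-135135/16)/(-60) = 9009/64
  a_3 = (4)(5)(9009/64) / ((3 - 9)(3 + 10)) = (45045/16)/(-78) = -1155/32
  a_1 = (2)(3)(-1155/32) / ((1 - 9)(1 + 10)) = (-3465/16)/(-88) = 315/128
Hence P_9(x) = 12155 x^9/128 - 6435 x^7/32 + 9009 x^5/64 - 1155 x^3/32 + 315 x/128.

P_9(x); series = 12155 x^9/128 - 6435 x^7/32 + 9009 x^5/64 - 1155 x^3/32 + 315 x/128


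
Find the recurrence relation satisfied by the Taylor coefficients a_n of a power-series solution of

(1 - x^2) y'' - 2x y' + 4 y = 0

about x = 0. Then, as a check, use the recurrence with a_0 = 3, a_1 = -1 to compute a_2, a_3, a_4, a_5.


Substitute y = sum_n a_n x^n.
(1 - 1 x^2) y'' contributes (n+2)(n+1) a_{n+2} - n(n-1) a_n at x^n.
-2 x y'(x) contributes -2 n a_n at x^n.
4 y(x) contributes 4 a_n at x^n.
Matching x^n: (n+2)(n+1) a_{n+2} + (-n(n-1) - 2 n + 4) a_n = 0.
Thus a_{n+2} = (n(n-1) + 2 n - 4) / ((n+1)(n+2)) * a_n.

Check with a_0 = 3, a_1 = -1 (apply the recurrence for n = 0, 1, 2, 3): a_0 = 3, a_1 = -1, a_2 = -6, a_3 = 1/3, a_4 = -1, a_5 = 2/15.

a_(n+2) = (n(n-1) + 2 n - 4) / ((n+1)(n+2)) * a_n; check: a_0 = 3, a_1 = -1, a_2 = -6, a_3 = 1/3, a_4 = -1, a_5 = 2/15


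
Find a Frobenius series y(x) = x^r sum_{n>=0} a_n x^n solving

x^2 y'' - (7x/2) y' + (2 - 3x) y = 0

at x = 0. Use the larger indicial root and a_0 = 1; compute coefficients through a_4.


Write in Frobenius form y'' + (p(x)/x) y' + (q(x)/x^2) y = 0:
  p(x) = -7/2,  q(x) = 2 - 3x.
Indicial equation: r(r-1) + (-7/2) r + (2) = 0 -> roots r_1 = 4, r_2 = 1/2.
Take r = r_1 = 4. Let y(x) = x^r sum_{n>=0} a_n x^n with a_0 = 1.
Substitute y = x^r sum a_n x^n and match x^{r+n}. The recurrence is
  D(n) a_n - 3 a_{n-1} = 0,  where D(n) = (r+n)(r+n-1) + (-7/2)(r+n) + (2).
  a_n = 3 / D(n) * a_{n-1}.
Since the indicial polynomial factors as (r - r_1)(r - r_2), D(n) = (r_1 + n - r_1)(r_1 + n - r_2) = n(n + 7/2).
Evaluating step by step (a_0 = 1):
  n = 1: D(1) = 1(1 + 7/2) = 9/2; numerator = 3(1) = 3; a_1 = (3)/(9/2) = 2/3
  n = 2: D(2) = 2(2 + 7/2) = 11; numerator = 3(2/3) = 2; a_2 = (2)/(11) = 2/11
  n = 3: D(3) = 3(3 + 7/2) = 39/2; numerator = 3(2/11) = 6/11; a_3 = (6/11)/(39/2) = 4/143
  n = 4: D(4) = 4(4 + 7/2) = 30; numerator = 3(4/143) = 12/143; a_4 = (12/143)/(30) = 2/715

r = 4; a_0 = 1; a_1 = 2/3; a_2 = 2/11; a_3 = 4/143; a_4 = 2/715


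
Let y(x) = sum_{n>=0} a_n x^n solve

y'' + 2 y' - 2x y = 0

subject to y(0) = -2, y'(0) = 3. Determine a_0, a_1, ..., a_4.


Ansatz: y(x) = sum_{n>=0} a_n x^n, so y'(x) = sum_{n>=1} n a_n x^(n-1) and y''(x) = sum_{n>=2} n(n-1) a_n x^(n-2).
Substitute into P(x) y'' + Q(x) y' + R(x) y = 0 with P(x) = 1, Q(x) = 2, R(x) = -2x, and match powers of x.
Initial conditions: a_0 = -2, a_1 = 3.
Setting the coefficient of each power of x to zero and solving order by order (substituting the coefficients already found):
  x^0: 2 a_2 + 2 a_1 = 0  ->  2 a_2 = -2 a_1 = -6  ->  a_2 = -3
  x^1: 6 a_3 + 4 a_2 - 2 a_0 = 0  ->  6 a_3 = -4 a_2 + 2 a_0 = 8  ->  a_3 = 4/3
  x^2: 12 a_4 + 6 a_3 - 2 a_1 = 0  ->  12 a_4 = -6 a_3 + 2 a_1 = -2  ->  a_4 = -1/6
Truncated series: y(x) = -2 + 3 x - 3 x^2 + (4/3) x^3 - (1/6) x^4 + O(x^5).

a_0 = -2; a_1 = 3; a_2 = -3; a_3 = 4/3; a_4 = -1/6


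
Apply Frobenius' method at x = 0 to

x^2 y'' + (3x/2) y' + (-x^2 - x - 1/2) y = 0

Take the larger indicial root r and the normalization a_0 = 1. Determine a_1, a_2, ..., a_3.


Write in Frobenius form y'' + (p(x)/x) y' + (q(x)/x^2) y = 0:
  p(x) = 3/2,  q(x) = -x^2 - x - 1/2.
Indicial equation: r(r-1) + (3/2) r + (-1/2) = 0 -> roots r_1 = 1/2, r_2 = -1.
Take r = r_1 = 1/2. Let y(x) = x^r sum_{n>=0} a_n x^n with a_0 = 1.
Substitute y = x^r sum a_n x^n and match x^{r+n}. The recurrence is
  D(n) a_n - 1 a_{n-1} - 1 a_{n-2} = 0,  where D(n) = (r+n)(r+n-1) + (3/2)(r+n) + (-1/2).
  a_n = [1 a_{n-1} + 1 a_{n-2}] / D(n).
Since the indicial polynomial factors as (r - r_1)(r - r_2), D(n) = (r_1 + n - r_1)(r_1 + n - r_2) = n(n + 3/2).
Evaluating step by step (a_0 = 1):
  n = 1: D(1) = 1(1 + 3/2) = 5/2; numerator = 1(1) = 1; a_1 = (1)/(5/2) = 2/5
  n = 2: D(2) = 2(2 + 3/2) = 7; numerator = 1(2/5) + 1(1) = 7/5; a_2 = (7/5)/(7) = 1/5
  n = 3: D(3) = 3(3 + 3/2) = 27/2; numerator = 1(1/5) + 1(2/5) = 3/5; a_3 = (3/5)/(27/2) = 2/45

r = 1/2; a_0 = 1; a_1 = 2/5; a_2 = 1/5; a_3 = 2/45


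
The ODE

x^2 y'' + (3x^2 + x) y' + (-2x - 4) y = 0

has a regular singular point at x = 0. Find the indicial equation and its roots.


Divide by x^2 to reach normal form y'' + P_1(x) y' + P_2(x) y = 0 with P_1(x) = 3 + 1/x and P_2(x) = -2/x - 4/x^2.
x = 0 is a singular point because the y'-coefficient 3 + 1/x has a pole at x = 0 and the y-coefficient -2/x - 4/x^2 has a pole at x = 0.
It is a regular singular point because x P_1(x) = p(x) = 3x + 1 and x^2 P_2(x) = q(x) = -2x - 4 are polynomials, hence analytic at x = 0.
p(0) = 1,  q(0) = -4.
Indicial equation: r(r-1) + p(0) r + q(0) = 0, i.e. r^2 + (p(0) - 1) r + q(0) = 0, i.e. r^2 - 4 = 0.
Discriminant: (0)^2 - 4(-4) = 16, so r = (0 ± 4)/2.
Solving: r_1 = 2, r_2 = -2.

indicial: r^2 - 4 = 0; roots r_1 = 2, r_2 = -2


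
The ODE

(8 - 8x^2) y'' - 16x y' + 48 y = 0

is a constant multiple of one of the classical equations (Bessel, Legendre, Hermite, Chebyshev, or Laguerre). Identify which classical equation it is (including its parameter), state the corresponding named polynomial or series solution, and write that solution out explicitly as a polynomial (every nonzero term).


All three coefficients share the factor 8; dividing through by 8 gives  (1 - x^2) y'' - 2x y' + 6 y = 0.
This matches the Legendre equation (1 - x^2) y'' - 2x y' + n(n+1) y = 0 (note the -2x y' term) with n(n+1) = 6, so n = 2; the polynomial solution is P_2(x).
With y = sum_k a_k x^k, matching x^k gives (k+2)(k+1) a_{k+2} = [k(k+1) - n(n+1)] a_k = (k - 2)(k + 3) a_k. The right side vanishes at k = 2, so the series with the parity of 2 terminates at degree 2.
Standard normalization (P_n(1) = 1): leading coefficient (2n)!/(2^n (n!)^2) = 24/(4*4) = 3/2, so a_2 = 3/2. Work downward with a_k = (k+1)(k+2) a_{k+2} / ((k - 2)(k + 3)):
  a_0 = (1)(2)(3/2) / ((0 - 2)(0 + 3)) = 3/(-6) = -1/2
Hence P_2(x) = 3 x^2/2 - 1/2.

P_2(x); series = 3 x^2/2 - 1/2


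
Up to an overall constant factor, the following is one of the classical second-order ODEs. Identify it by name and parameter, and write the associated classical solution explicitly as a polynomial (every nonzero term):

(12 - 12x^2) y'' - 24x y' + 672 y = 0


All three coefficients share the factor 12; dividing through by 12 gives  (1 - x^2) y'' - 2x y' + 56 y = 0.
This matches the Legendre equation (1 - x^2) y'' - 2x y' + n(n+1) y = 0 (note the -2x y' term) with n(n+1) = 56, so n = 7; the polynomial solution is P_7(x).
With y = sum_k a_k x^k, matching x^k gives (k+2)(k+1) a_{k+2} = [k(k+1) - n(n+1)] a_k = (k - 7)(k + 8) a_k. The right side vanishes at k = 7, so the series with the parity of 7 terminates at degree 7.
Standard normalization (P_n(1) = 1): leading coefficient (2n)!/(2^n (n!)^2) = 87178291200/(128*25401600) = 429/16, so a_7 = 429/16. Work downward with a_k = (k+1)(k+2) a_{k+2} / ((k - 7)(k + 8)):
  a_5 = (6)(7)(429/16) / ((5 - 7)(5 + 8)) = (9009/8)/(-26) = -693/16
  a_3 = (4)(5)(-693/16) / ((3 - 7)(3 + 8)) = (-3465/4)/(-44) = 315/16
  a_1 = (2)(3)(315/16) / ((1 - 7)(1 + 8)) = (945/8)/(-54) = -35/16
Hence P_7(x) = 429 x^7/16 - 693 x^5/16 + 315 x^3/16 - 35 x/16.

P_7(x); series = 429 x^7/16 - 693 x^5/16 + 315 x^3/16 - 35 x/16


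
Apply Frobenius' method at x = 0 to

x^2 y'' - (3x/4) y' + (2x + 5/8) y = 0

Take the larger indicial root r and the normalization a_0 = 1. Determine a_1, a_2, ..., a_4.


Write in Frobenius form y'' + (p(x)/x) y' + (q(x)/x^2) y = 0:
  p(x) = -3/4,  q(x) = 2x + 5/8.
Indicial equation: r(r-1) + (-3/4) r + (5/8) = 0 -> roots r_1 = 5/4, r_2 = 1/2.
Take r = r_1 = 5/4. Let y(x) = x^r sum_{n>=0} a_n x^n with a_0 = 1.
Substitute y = x^r sum a_n x^n and match x^{r+n}. The recurrence is
  D(n) a_n + 2 a_{n-1} = 0,  where D(n) = (r+n)(r+n-1) + (-3/4)(r+n) + (5/8).
  a_n = -2 / D(n) * a_{n-1}.
Since the indicial polynomial factors as (r - r_1)(r - r_2), D(n) = (r_1 + n - r_1)(r_1 + n - r_2) = n(n + 3/4).
Evaluating step by step (a_0 = 1):
  n = 1: D(1) = 1(1 + 3/4) = 7/4; numerator = -2(1) = -2; a_1 = (-2)/(7/4) = -8/7
  n = 2: D(2) = 2(2 + 3/4) = 11/2; numerator = -2(-8/7) = 16/7; a_2 = (16/7)/(11/2) = 32/77
  n = 3: D(3) = 3(3 + 3/4) = 45/4; numerator = -2(32/77) = -64/77; a_3 = (-64/77)/(45/4) = -256/3465
  n = 4: D(4) = 4(4 + 3/4) = 19; numerator = -2(-256/3465) = 512/3465; a_4 = (512/3465)/(19) = 512/65835

r = 5/4; a_0 = 1; a_1 = -8/7; a_2 = 32/77; a_3 = -256/3465; a_4 = 512/65835


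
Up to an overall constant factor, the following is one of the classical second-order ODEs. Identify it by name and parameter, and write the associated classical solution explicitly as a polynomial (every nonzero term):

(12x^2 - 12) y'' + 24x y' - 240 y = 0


All three coefficients share the factor -12; dividing through by -12 gives  (1 - x^2) y'' - 2x y' + 20 y = 0.
This matches the Legendre equation (1 - x^2) y'' - 2x y' + n(n+1) y = 0 (note the -2x y' term) with n(n+1) = 20, so n = 4; the polynomial solution is P_4(x).
With y = sum_k a_k x^k, matching x^k gives (k+2)(k+1) a_{k+2} = [k(k+1) - n(n+1)] a_k = (k - 4)(k + 5) a_k. The right side vanishes at k = 4, so the series with the parity of 4 terminates at degree 4.
Standard normalization (P_n(1) = 1): leading coefficient (2n)!/(2^n (n!)^2) = 40320/(16*576) = 35/8, so a_4 = 35/8. Work downward with a_k = (k+1)(k+2) a_{k+2} / ((k - 4)(k + 5)):
  a_2 = (3)(4)(35/8) / ((2 - 4)(2 + 5)) = (105/2)/(-14) = -15/4
  a_0 = (1)(2)(-15/4) / ((0 - 4)(0 + 5)) = (-15/2)/(-20) = 3/8
Hence P_4(x) = 35 x^4/8 - 15 x^2/4 + 3/8.

P_4(x); series = 35 x^4/8 - 15 x^2/4 + 3/8


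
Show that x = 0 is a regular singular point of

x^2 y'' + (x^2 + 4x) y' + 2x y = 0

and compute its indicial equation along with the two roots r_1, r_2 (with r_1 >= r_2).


Divide by x^2 to reach normal form y'' + P_1(x) y' + P_2(x) y = 0 with P_1(x) = 1 + 4/x and P_2(x) = 2/x.
x = 0 is a singular point because the y'-coefficient 1 + 4/x has a pole at x = 0 and the y-coefficient 2/x has a pole at x = 0.
It is a regular singular point because x P_1(x) = p(x) = x + 4 and x^2 P_2(x) = q(x) = 2x are polynomials, hence analytic at x = 0.
p(0) = 4,  q(0) = 0.
Indicial equation: r(r-1) + p(0) r + q(0) = 0, i.e. r^2 + (p(0) - 1) r + q(0) = 0, i.e. r^2 + 3 r = 0.
Discriminant: (3)^2 - 4(0) = 9, so r = (-3 ± 3)/2.
Solving: r_1 = 0, r_2 = -3.

indicial: r^2 + 3 r = 0; roots r_1 = 0, r_2 = -3


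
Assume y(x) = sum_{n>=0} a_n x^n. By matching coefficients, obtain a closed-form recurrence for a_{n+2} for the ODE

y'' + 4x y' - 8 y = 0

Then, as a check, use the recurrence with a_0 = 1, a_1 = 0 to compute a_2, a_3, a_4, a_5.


Substitute y = sum_n a_n x^n.
y''(x) has coefficient (n+2)(n+1) a_{n+2} at x^n;
4 x y'(x) has coefficient 4 n a_n at x^n (shift);
-8 y(x) has coefficient -8 a_n at x^n.
Matching x^n: (n+2)(n+1) a_{n+2} + (4n - 8) a_n = 0.
Thus a_{n+2} = (-4n + 8) / ((n+1)(n+2)) * a_n.

Check with a_0 = 1, a_1 = 0 (apply the recurrence for n = 0, 1, 2, 3): a_0 = 1, a_1 = 0, a_2 = 4, a_3 = 0, a_4 = 0, a_5 = 0.

a_(n+2) = (-4n + 8) / ((n+1)(n+2)) * a_n; check: a_0 = 1, a_1 = 0, a_2 = 4, a_3 = 0, a_4 = 0, a_5 = 0


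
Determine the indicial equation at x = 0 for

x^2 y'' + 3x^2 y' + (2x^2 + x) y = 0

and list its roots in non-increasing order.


Divide by x^2 to reach normal form y'' + P_1(x) y' + P_2(x) y = 0 with P_1(x) = 3 and P_2(x) = 2 + 1/x.
x = 0 is a singular point because the y-coefficient 2 + 1/x has a pole at x = 0.
It is a regular singular point because x P_1(x) = p(x) = 3x and x^2 P_2(x) = q(x) = 2x^2 + x are polynomials, hence analytic at x = 0.
p(0) = 0,  q(0) = 0.
Indicial equation: r(r-1) + p(0) r + q(0) = 0, i.e. r^2 + (p(0) - 1) r + q(0) = 0, i.e. r^2 - 1 r = 0.
Discriminant: (-1)^2 - 4(0) = 1, so r = (1 ± 1)/2.
Solving: r_1 = 1, r_2 = 0.

indicial: r^2 - 1 r = 0; roots r_1 = 1, r_2 = 0


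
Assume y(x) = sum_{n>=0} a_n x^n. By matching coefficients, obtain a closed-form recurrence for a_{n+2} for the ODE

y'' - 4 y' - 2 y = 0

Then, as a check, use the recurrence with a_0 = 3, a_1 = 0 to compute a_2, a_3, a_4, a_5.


Substitute y = sum_n a_n x^n.
y''(x) has coefficient (n+2)(n+1) a_{n+2} at x^n;
-4 y'(x) has coefficient -4 (n+1) a_{n+1} at x^n;
-2 y(x) has coefficient -2 a_n at x^n.
Matching x^n: (n+2)(n+1) a_{n+2} - 4 (n+1) a_{n+1} - 2 a_n = 0.
Thus a_{n+2} = [4 (n+1) a_{n+1} + 2 a_n] / ((n+1)(n+2)).

Check with a_0 = 3, a_1 = 0 (apply the recurrence for n = 0, 1, 2, 3): a_0 = 3, a_1 = 0, a_2 = 3, a_3 = 4, a_4 = 9/2, a_5 = 4.

a_(n+2) = [4 (n+1) a_(n+1) + 2 a_n] / ((n+1)(n+2)); check: a_0 = 3, a_1 = 0, a_2 = 3, a_3 = 4, a_4 = 9/2, a_5 = 4


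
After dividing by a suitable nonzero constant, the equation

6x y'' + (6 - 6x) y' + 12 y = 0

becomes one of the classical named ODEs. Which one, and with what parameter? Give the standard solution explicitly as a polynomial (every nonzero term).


All three coefficients share the factor 6; dividing through by 6 gives  x y'' + (1 - x) y' + 2 y = 0.
This matches the Laguerre equation x y'' + (1 - x) y' + n y = 0 with n = 2; the polynomial solution is L_2(x).
With y = sum_k a_k x^k, matching x^k gives (k+1)k a_{k+1} + (k+1) a_{k+1} - k a_k + n a_k = 0, i.e. (k+1)^2 a_{k+1} = (k - n) a_k = (k - 2) a_k. The right side vanishes at k = 2, so the series terminates at degree 2.
Standard normalization L_n(0) = 1 gives a_0 = 1. Work upward with a_{k+1} = (k - 2) a_k / (k+1)^2:
  a_1 = (0 - 2)(1) / 1^2 = -2/1 = -2
  a_2 = (1 - 2)(-2) / 2^2 = 2/4 = 1/2
Hence L_2(x) = x^2/2 - 2 x + 1.

L_2(x); series = x^2/2 - 2 x + 1


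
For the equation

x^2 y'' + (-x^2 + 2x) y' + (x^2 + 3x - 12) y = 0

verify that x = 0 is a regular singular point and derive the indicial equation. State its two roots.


Divide by x^2 to reach normal form y'' + P_1(x) y' + P_2(x) y = 0 with P_1(x) = -1 + 2/x and P_2(x) = 1 + 3/x - 12/x^2.
x = 0 is a singular point because the y'-coefficient -1 + 2/x has a pole at x = 0 and the y-coefficient 1 + 3/x - 12/x^2 has a pole at x = 0.
It is a regular singular point because x P_1(x) = p(x) = 2 - x and x^2 P_2(x) = q(x) = x^2 + 3x - 12 are polynomials, hence analytic at x = 0.
p(0) = 2,  q(0) = -12.
Indicial equation: r(r-1) + p(0) r + q(0) = 0, i.e. r^2 + (p(0) - 1) r + q(0) = 0, i.e. r^2 + 1 r - 12 = 0.
Discriminant: (1)^2 - 4(-12) = 49, so r = (-1 ± 7)/2.
Solving: r_1 = 3, r_2 = -4.

indicial: r^2 + 1 r - 12 = 0; roots r_1 = 3, r_2 = -4


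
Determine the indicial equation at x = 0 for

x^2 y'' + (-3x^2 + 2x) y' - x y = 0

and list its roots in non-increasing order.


Divide by x^2 to reach normal form y'' + P_1(x) y' + P_2(x) y = 0 with P_1(x) = -3 + 2/x and P_2(x) = -1/x.
x = 0 is a singular point because the y'-coefficient -3 + 2/x has a pole at x = 0 and the y-coefficient -1/x has a pole at x = 0.
It is a regular singular point because x P_1(x) = p(x) = 2 - 3x and x^2 P_2(x) = q(x) = -x are polynomials, hence analytic at x = 0.
p(0) = 2,  q(0) = 0.
Indicial equation: r(r-1) + p(0) r + q(0) = 0, i.e. r^2 + (p(0) - 1) r + q(0) = 0, i.e. r^2 + 1 r = 0.
Discriminant: (1)^2 - 4(0) = 1, so r = (-1 ± 1)/2.
Solving: r_1 = 0, r_2 = -1.

indicial: r^2 + 1 r = 0; roots r_1 = 0, r_2 = -1


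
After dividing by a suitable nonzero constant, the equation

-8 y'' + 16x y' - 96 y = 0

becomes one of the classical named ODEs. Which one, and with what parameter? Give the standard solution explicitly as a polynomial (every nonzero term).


All three coefficients share the factor -8; dividing through by -8 gives  y'' - 2x y' + 12 y = 0.
This matches the Hermite equation y'' - 2x y' + 2n y = 0 with 2n = 12, so n = 6; the polynomial solution is H_6(x).
With y = sum_k a_k x^k, matching x^k gives (k+2)(k+1) a_{k+2} = 2(k - n) a_k = 2(k - 6) a_k. The right side vanishes at k = 6, so the series with the parity of 6 terminates at degree 6.
Standard normalization: leading coefficient of H_n is 2^n, so a_6 = 2^6 = 64. Work downward with a_k = (k+1)(k+2) a_{k+2} / (2(k - n)):
  a_4 = (5)(6)(64) / (2(4 - 6)) = 1920/(-4) = -480
  a_2 = (3)(4)(-480) / (2(2 - 6)) = -5760/(-8) = 720
  a_0 = (1)(2)(720) / (2(0 - 6)) = 1440/(-12) = -120
Hence H_6(x) = 64 x^6 - 480 x^4 + 720 x^2 - 120.

H_6(x); series = 64 x^6 - 480 x^4 + 720 x^2 - 120


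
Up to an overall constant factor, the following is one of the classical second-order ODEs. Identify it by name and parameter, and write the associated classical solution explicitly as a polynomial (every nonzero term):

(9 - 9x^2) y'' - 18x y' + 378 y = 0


All three coefficients share the factor 9; dividing through by 9 gives  (1 - x^2) y'' - 2x y' + 42 y = 0.
This matches the Legendre equation (1 - x^2) y'' - 2x y' + n(n+1) y = 0 (note the -2x y' term) with n(n+1) = 42, so n = 6; the polynomial solution is P_6(x).
With y = sum_k a_k x^k, matching x^k gives (k+2)(k+1) a_{k+2} = [k(k+1) - n(n+1)] a_k = (k - 6)(k + 7) a_k. The right side vanishes at k = 6, so the series with the parity of 6 terminates at degree 6.
Standard normalization (P_n(1) = 1): leading coefficient (2n)!/(2^n (n!)^2) = 479001600/(64*518400) = 231/16, so a_6 = 231/16. Work downward with a_k = (k+1)(k+2) a_{k+2} / ((k - 6)(k + 7)):
  a_4 = (5)(6)(231/16) / ((4 - 6)(4 + 7)) = (3465/8)/(-22) = -315/16
  a_2 = (3)(4)(-315/16) / ((2 - 6)(2 + 7)) = (-945/4)/(-36) = 105/16
  a_0 = (1)(2)(105/16) / ((0 - 6)(0 + 7)) = (105/8)/(-42) = -5/16
Hence P_6(x) = 231 x^6/16 - 315 x^4/16 + 105 x^2/16 - 5/16.

P_6(x); series = 231 x^6/16 - 315 x^4/16 + 105 x^2/16 - 5/16


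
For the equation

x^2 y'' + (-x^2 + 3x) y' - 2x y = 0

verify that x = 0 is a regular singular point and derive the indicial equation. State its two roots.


Divide by x^2 to reach normal form y'' + P_1(x) y' + P_2(x) y = 0 with P_1(x) = -1 + 3/x and P_2(x) = -2/x.
x = 0 is a singular point because the y'-coefficient -1 + 3/x has a pole at x = 0 and the y-coefficient -2/x has a pole at x = 0.
It is a regular singular point because x P_1(x) = p(x) = 3 - x and x^2 P_2(x) = q(x) = -2x are polynomials, hence analytic at x = 0.
p(0) = 3,  q(0) = 0.
Indicial equation: r(r-1) + p(0) r + q(0) = 0, i.e. r^2 + (p(0) - 1) r + q(0) = 0, i.e. r^2 + 2 r = 0.
Discriminant: (2)^2 - 4(0) = 4, so r = (-2 ± 2)/2.
Solving: r_1 = 0, r_2 = -2.

indicial: r^2 + 2 r = 0; roots r_1 = 0, r_2 = -2


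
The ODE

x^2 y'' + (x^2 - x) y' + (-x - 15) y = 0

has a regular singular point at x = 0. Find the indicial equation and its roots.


Divide by x^2 to reach normal form y'' + P_1(x) y' + P_2(x) y = 0 with P_1(x) = 1 - 1/x and P_2(x) = -1/x - 15/x^2.
x = 0 is a singular point because the y'-coefficient 1 - 1/x has a pole at x = 0 and the y-coefficient -1/x - 15/x^2 has a pole at x = 0.
It is a regular singular point because x P_1(x) = p(x) = x - 1 and x^2 P_2(x) = q(x) = -x - 15 are polynomials, hence analytic at x = 0.
p(0) = -1,  q(0) = -15.
Indicial equation: r(r-1) + p(0) r + q(0) = 0, i.e. r^2 + (p(0) - 1) r + q(0) = 0, i.e. r^2 - 2 r - 15 = 0.
Discriminant: (-2)^2 - 4(-15) = 64, so r = (2 ± 8)/2.
Solving: r_1 = 5, r_2 = -3.

indicial: r^2 - 2 r - 15 = 0; roots r_1 = 5, r_2 = -3


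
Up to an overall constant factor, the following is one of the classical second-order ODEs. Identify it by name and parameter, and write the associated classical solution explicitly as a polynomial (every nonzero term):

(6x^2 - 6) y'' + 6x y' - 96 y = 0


All three coefficients share the factor -6; dividing through by -6 gives  (1 - x^2) y'' - x y' + 16 y = 0.
This matches the Chebyshev equation (1 - x^2) y'' - x y' + n^2 y = 0 (note the -x y' term, not -2x y') with n^2 = 16, so n = 4; the polynomial solution is T_4(x).
With y = sum_k a_k x^k, matching x^k gives (k+2)(k+1) a_{k+2} = (k^2 - n^2) a_k = (k - 4)(k + 4) a_k. The right side vanishes at k = 4, so the series with the parity of 4 terminates at degree 4.
Standard normalization: leading coefficient of T_n is 2^(n-1), so a_4 = 2^3 = 8. Work downward with a_k = (k+1)(k+2) a_{k+2} / ((k - 4)(k + 4)):
  a_2 = (3)(4)(8) / ((2 - 4)(2 + 4)) = 96/(-12) = -8
  a_0 = (1)(2)(-8) / ((0 - 4)(0 + 4)) = -16/(-16) = 1
Hence T_4(x) = 8 x^4 - 8 x^2 + 1.

T_4(x); series = 8 x^4 - 8 x^2 + 1


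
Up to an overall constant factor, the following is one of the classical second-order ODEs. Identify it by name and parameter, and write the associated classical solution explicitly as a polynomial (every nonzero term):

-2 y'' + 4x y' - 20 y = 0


All three coefficients share the factor -2; dividing through by -2 gives  y'' - 2x y' + 10 y = 0.
This matches the Hermite equation y'' - 2x y' + 2n y = 0 with 2n = 10, so n = 5; the polynomial solution is H_5(x).
With y = sum_k a_k x^k, matching x^k gives (k+2)(k+1) a_{k+2} = 2(k - n) a_k = 2(k - 5) a_k. The right side vanishes at k = 5, so the series with the parity of 5 terminates at degree 5.
Standard normalization: leading coefficient of H_n is 2^n, so a_5 = 2^5 = 32. Work downward with a_k = (k+1)(k+2) a_{k+2} / (2(k - n)):
  a_3 = (4)(5)(32) / (2(3 - 5)) = 640/(-4) = -160
  a_1 = (2)(3)(-160) / (2(1 - 5)) = -960/(-8) = 120
Hence H_5(x) = 32 x^5 - 160 x^3 + 120 x.

H_5(x); series = 32 x^5 - 160 x^3 + 120 x


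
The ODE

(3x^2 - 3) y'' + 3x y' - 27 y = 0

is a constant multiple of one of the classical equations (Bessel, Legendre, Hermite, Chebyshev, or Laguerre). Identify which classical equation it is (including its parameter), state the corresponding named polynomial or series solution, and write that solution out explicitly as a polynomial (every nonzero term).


All three coefficients share the factor -3; dividing through by -3 gives  (1 - x^2) y'' - x y' + 9 y = 0.
This matches the Chebyshev equation (1 - x^2) y'' - x y' + n^2 y = 0 (note the -x y' term, not -2x y') with n^2 = 9, so n = 3; the polynomial solution is T_3(x).
With y = sum_k a_k x^k, matching x^k gives (k+2)(k+1) a_{k+2} = (k^2 - n^2) a_k = (k - 3)(k + 3) a_k. The right side vanishes at k = 3, so the series with the parity of 3 terminates at degree 3.
Standard normalization: leading coefficient of T_n is 2^(n-1), so a_3 = 2^2 = 4. Work downward with a_k = (k+1)(k+2) a_{k+2} / ((k - 3)(k + 3)):
  a_1 = (2)(3)(4) / ((1 - 3)(1 + 3)) = 24/(-8) = -3
Hence T_3(x) = 4 x^3 - 3 x.

T_3(x); series = 4 x^3 - 3 x


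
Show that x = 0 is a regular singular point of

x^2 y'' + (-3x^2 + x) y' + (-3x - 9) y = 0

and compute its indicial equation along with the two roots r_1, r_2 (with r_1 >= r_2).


Divide by x^2 to reach normal form y'' + P_1(x) y' + P_2(x) y = 0 with P_1(x) = -3 + 1/x and P_2(x) = -3/x - 9/x^2.
x = 0 is a singular point because the y'-coefficient -3 + 1/x has a pole at x = 0 and the y-coefficient -3/x - 9/x^2 has a pole at x = 0.
It is a regular singular point because x P_1(x) = p(x) = 1 - 3x and x^2 P_2(x) = q(x) = -3x - 9 are polynomials, hence analytic at x = 0.
p(0) = 1,  q(0) = -9.
Indicial equation: r(r-1) + p(0) r + q(0) = 0, i.e. r^2 + (p(0) - 1) r + q(0) = 0, i.e. r^2 - 9 = 0.
Discriminant: (0)^2 - 4(-9) = 36, so r = (0 ± 6)/2.
Solving: r_1 = 3, r_2 = -3.

indicial: r^2 - 9 = 0; roots r_1 = 3, r_2 = -3


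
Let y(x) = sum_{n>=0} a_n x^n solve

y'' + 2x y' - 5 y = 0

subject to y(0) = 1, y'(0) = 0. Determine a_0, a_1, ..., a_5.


Ansatz: y(x) = sum_{n>=0} a_n x^n, so y'(x) = sum_{n>=1} n a_n x^(n-1) and y''(x) = sum_{n>=2} n(n-1) a_n x^(n-2).
Substitute into P(x) y'' + Q(x) y' + R(x) y = 0 with P(x) = 1, Q(x) = 2x, R(x) = -5, and match powers of x.
Initial conditions: a_0 = 1, a_1 = 0.
Setting the coefficient of each power of x to zero and solving order by order (substituting the coefficients already found):
  x^0: 2 a_2 - 5 a_0 = 0  ->  2 a_2 = 5 a_0 = 5  ->  a_2 = 5/2
  x^1: 6 a_3 - 3 a_1 = 0  ->  6 a_3 = 3 a_1 = 0  ->  a_3 = 0
  x^2: 12 a_4 - a_2 = 0  ->  12 a_4 = a_2 = 5/2  ->  a_4 = 5/24
  x^3: 20 a_5 + a_3 = 0  ->  20 a_5 = -a_3 = 0  ->  a_5 = 0
Truncated series: y(x) = 1 + (5/2) x^2 + (5/24) x^4 + O(x^6).

a_0 = 1; a_1 = 0; a_2 = 5/2; a_3 = 0; a_4 = 5/24; a_5 = 0


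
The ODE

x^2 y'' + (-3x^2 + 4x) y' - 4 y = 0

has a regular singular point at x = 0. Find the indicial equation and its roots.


Divide by x^2 to reach normal form y'' + P_1(x) y' + P_2(x) y = 0 with P_1(x) = -3 + 4/x and P_2(x) = -4/x^2.
x = 0 is a singular point because the y'-coefficient -3 + 4/x has a pole at x = 0 and the y-coefficient -4/x^2 has a pole at x = 0.
It is a regular singular point because x P_1(x) = p(x) = 4 - 3x and x^2 P_2(x) = q(x) = -4 are polynomials, hence analytic at x = 0.
p(0) = 4,  q(0) = -4.
Indicial equation: r(r-1) + p(0) r + q(0) = 0, i.e. r^2 + (p(0) - 1) r + q(0) = 0, i.e. r^2 + 3 r - 4 = 0.
Discriminant: (3)^2 - 4(-4) = 25, so r = (-3 ± 5)/2.
Solving: r_1 = 1, r_2 = -4.

indicial: r^2 + 3 r - 4 = 0; roots r_1 = 1, r_2 = -4


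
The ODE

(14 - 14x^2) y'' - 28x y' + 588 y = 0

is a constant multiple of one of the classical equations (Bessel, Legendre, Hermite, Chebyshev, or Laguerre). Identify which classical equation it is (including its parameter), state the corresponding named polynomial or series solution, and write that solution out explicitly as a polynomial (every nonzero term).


All three coefficients share the factor 14; dividing through by 14 gives  (1 - x^2) y'' - 2x y' + 42 y = 0.
This matches the Legendre equation (1 - x^2) y'' - 2x y' + n(n+1) y = 0 (note the -2x y' term) with n(n+1) = 42, so n = 6; the polynomial solution is P_6(x).
With y = sum_k a_k x^k, matching x^k gives (k+2)(k+1) a_{k+2} = [k(k+1) - n(n+1)] a_k = (k - 6)(k + 7) a_k. The right side vanishes at k = 6, so the series with the parity of 6 terminates at degree 6.
Standard normalization (P_n(1) = 1): leading coefficient (2n)!/(2^n (n!)^2) = 479001600/(64*518400) = 231/16, so a_6 = 231/16. Work downward with a_k = (k+1)(k+2) a_{k+2} / ((k - 6)(k + 7)):
  a_4 = (5)(6)(231/16) / ((4 - 6)(4 + 7)) = (3465/8)/(-22) = -315/16
  a_2 = (3)(4)(-315/16) / ((2 - 6)(2 + 7)) = (-945/4)/(-36) = 105/16
  a_0 = (1)(2)(105/16) / ((0 - 6)(0 + 7)) = (105/8)/(-42) = -5/16
Hence P_6(x) = 231 x^6/16 - 315 x^4/16 + 105 x^2/16 - 5/16.

P_6(x); series = 231 x^6/16 - 315 x^4/16 + 105 x^2/16 - 5/16


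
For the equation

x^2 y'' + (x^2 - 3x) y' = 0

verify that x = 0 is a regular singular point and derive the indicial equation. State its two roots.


Divide by x^2 to reach normal form y'' + P_1(x) y' + P_2(x) y = 0 with P_1(x) = 1 - 3/x and P_2(x) = 0.
x = 0 is a singular point because the y'-coefficient 1 - 3/x has a pole at x = 0.
It is a regular singular point because x P_1(x) = p(x) = x - 3 and x^2 P_2(x) = q(x) = 0 are polynomials, hence analytic at x = 0.
p(0) = -3,  q(0) = 0.
Indicial equation: r(r-1) + p(0) r + q(0) = 0, i.e. r^2 + (p(0) - 1) r + q(0) = 0, i.e. r^2 - 4 r = 0.
Discriminant: (-4)^2 - 4(0) = 16, so r = (4 ± 4)/2.
Solving: r_1 = 4, r_2 = 0.

indicial: r^2 - 4 r = 0; roots r_1 = 4, r_2 = 0


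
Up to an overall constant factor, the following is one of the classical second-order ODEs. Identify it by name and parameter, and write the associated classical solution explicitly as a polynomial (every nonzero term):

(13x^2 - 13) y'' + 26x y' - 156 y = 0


All three coefficients share the factor -13; dividing through by -13 gives  (1 - x^2) y'' - 2x y' + 12 y = 0.
This matches the Legendre equation (1 - x^2) y'' - 2x y' + n(n+1) y = 0 (note the -2x y' term) with n(n+1) = 12, so n = 3; the polynomial solution is P_3(x).
With y = sum_k a_k x^k, matching x^k gives (k+2)(k+1) a_{k+2} = [k(k+1) - n(n+1)] a_k = (k - 3)(k + 4) a_k. The right side vanishes at k = 3, so the series with the parity of 3 terminates at degree 3.
Standard normalization (P_n(1) = 1): leading coefficient (2n)!/(2^n (n!)^2) = 720/(8*36) = 5/2, so a_3 = 5/2. Work downward with a_k = (k+1)(k+2) a_{k+2} / ((k - 3)(k + 4)):
  a_1 = (2)(3)(5/2) / ((1 - 3)(1 + 4)) = 15/(-10) = -3/2
Hence P_3(x) = 5 x^3/2 - 3 x/2.

P_3(x); series = 5 x^3/2 - 3 x/2


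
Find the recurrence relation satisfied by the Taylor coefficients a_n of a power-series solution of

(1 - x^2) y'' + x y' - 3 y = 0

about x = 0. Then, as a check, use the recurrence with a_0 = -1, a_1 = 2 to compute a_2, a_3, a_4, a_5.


Substitute y = sum_n a_n x^n.
(1 - 1 x^2) y'' contributes (n+2)(n+1) a_{n+2} - n(n-1) a_n at x^n.
x y'(x) contributes n a_n at x^n.
-3 y(x) contributes -3 a_n at x^n.
Matching x^n: (n+2)(n+1) a_{n+2} + (-n(n-1) + n - 3) a_n = 0.
Thus a_{n+2} = (n(n-1) - n + 3) / ((n+1)(n+2)) * a_n.

Check with a_0 = -1, a_1 = 2 (apply the recurrence for n = 0, 1, 2, 3): a_0 = -1, a_1 = 2, a_2 = -3/2, a_3 = 2/3, a_4 = -3/8, a_5 = 1/5.

a_(n+2) = (n(n-1) - n + 3) / ((n+1)(n+2)) * a_n; check: a_0 = -1, a_1 = 2, a_2 = -3/2, a_3 = 2/3, a_4 = -3/8, a_5 = 1/5


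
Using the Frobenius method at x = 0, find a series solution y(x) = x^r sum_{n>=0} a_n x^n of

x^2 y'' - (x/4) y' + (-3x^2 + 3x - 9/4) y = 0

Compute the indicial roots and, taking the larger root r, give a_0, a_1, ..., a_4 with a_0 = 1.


Write in Frobenius form y'' + (p(x)/x) y' + (q(x)/x^2) y = 0:
  p(x) = -1/4,  q(x) = -3x^2 + 3x - 9/4.
Indicial equation: r(r-1) + (-1/4) r + (-9/4) = 0 -> roots r_1 = 9/4, r_2 = -1.
Take r = r_1 = 9/4. Let y(x) = x^r sum_{n>=0} a_n x^n with a_0 = 1.
Substitute y = x^r sum a_n x^n and match x^{r+n}. The recurrence is
  D(n) a_n + 3 a_{n-1} - 3 a_{n-2} = 0,  where D(n) = (r+n)(r+n-1) + (-1/4)(r+n) + (-9/4).
  a_n = [-3 a_{n-1} + 3 a_{n-2}] / D(n).
Since the indicial polynomial factors as (r - r_1)(r - r_2), D(n) = (r_1 + n - r_1)(r_1 + n - r_2) = n(n + 13/4).
Evaluating step by step (a_0 = 1):
  n = 1: D(1) = 1(1 + 13/4) = 17/4; numerator = -3(1) = -3; a_1 = (-3)/(17/4) = -12/17
  n = 2: D(2) = 2(2 + 13/4) = 21/2; numerator = -3(-12/17) + 3(1) = 87/17; a_2 = (87/17)/(21/2) = 58/119
  n = 3: D(3) = 3(3 + 13/4) = 75/4; numerator = -3(58/119) + 3(-12/17) = -426/119; a_3 = (-426/119)/(75/4) = -568/2975
  n = 4: D(4) = 4(4 + 13/4) = 29; numerator = -3(-568/2975) + 3(58/119) = 6054/2975; a_4 = (6054/2975)/(29) = 6054/86275

r = 9/4; a_0 = 1; a_1 = -12/17; a_2 = 58/119; a_3 = -568/2975; a_4 = 6054/86275
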